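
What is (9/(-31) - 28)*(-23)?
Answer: 20171/31 ≈ 650.68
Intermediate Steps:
(9/(-31) - 28)*(-23) = (9*(-1/31) - 28)*(-23) = (-9/31 - 28)*(-23) = -877/31*(-23) = 20171/31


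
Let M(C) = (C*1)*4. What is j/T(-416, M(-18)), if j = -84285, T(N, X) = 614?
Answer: -84285/614 ≈ -137.27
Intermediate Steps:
M(C) = 4*C (M(C) = C*4 = 4*C)
j/T(-416, M(-18)) = -84285/614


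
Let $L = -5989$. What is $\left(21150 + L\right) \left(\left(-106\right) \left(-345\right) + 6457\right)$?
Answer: $652332347$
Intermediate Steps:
$\left(21150 + L\right) \left(\left(-106\right) \left(-345\right) + 6457\right) = \left(21150 - 5989\right) \left(\left(-106\right) \left(-345\right) + 6457\right) = 15161 \left(36570 + 6457\right) = 15161 \cdot 43027 = 652332347$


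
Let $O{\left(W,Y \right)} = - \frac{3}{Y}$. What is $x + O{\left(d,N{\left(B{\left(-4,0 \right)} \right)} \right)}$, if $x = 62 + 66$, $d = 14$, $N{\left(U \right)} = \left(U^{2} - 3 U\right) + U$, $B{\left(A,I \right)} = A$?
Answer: $\frac{1023}{8} \approx 127.88$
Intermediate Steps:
$N{\left(U \right)} = U^{2} - 2 U$
$x = 128$
$x + O{\left(d,N{\left(B{\left(-4,0 \right)} \right)} \right)} = 128 - \frac{3}{\left(-4\right) \left(-2 - 4\right)} = 128 - \frac{3}{\left(-4\right) \left(-6\right)} = 128 - \frac{3}{24} = 128 - \frac{1}{8} = \frac{1023}{8}$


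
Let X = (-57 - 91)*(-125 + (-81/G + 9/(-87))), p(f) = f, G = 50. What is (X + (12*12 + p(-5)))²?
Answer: 187640710636401/525625 ≈ 3.5699e+8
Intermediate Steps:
X = 13597426/725 (X = (-57 - 91)*(-125 + (-81/50 + 9/(-87))) = -148*(-125 + (-81*1/50 + 9*(-1/87))) = -148*(-125 + (-81/50 - 3/29)) = -148*(-125 - 2499/1450) = -148*(-183749/1450) = 13597426/725 ≈ 18755.)
(X + (12*12 + p(-5)))² = (13597426/725 + (12*12 - 5))² = (13597426/725 + (144 - 5))² = (13597426/725 + 139)² = (13698201/725)² = 187640710636401/525625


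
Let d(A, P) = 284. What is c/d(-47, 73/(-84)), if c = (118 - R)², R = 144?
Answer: 169/71 ≈ 2.3803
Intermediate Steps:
c = 676 (c = (118 - 1*144)² = (118 - 144)² = (-26)² = 676)
c/d(-47, 73/(-84)) = 676/284 = 676*(1/284) = 169/71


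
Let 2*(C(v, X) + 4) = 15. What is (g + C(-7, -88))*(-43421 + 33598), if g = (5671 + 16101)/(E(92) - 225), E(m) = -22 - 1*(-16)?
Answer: 37440811/42 ≈ 8.9145e+5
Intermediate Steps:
E(m) = -6 (E(m) = -22 + 16 = -6)
C(v, X) = 7/2 (C(v, X) = -4 + (1/2)*15 = -4 + 15/2 = 7/2)
g = -21772/231 (g = (5671 + 16101)/(-6 - 225) = 21772/(-231) = 21772*(-1/231) = -21772/231 ≈ -94.251)
(g + C(-7, -88))*(-43421 + 33598) = (-21772/231 + 7/2)*(-43421 + 33598) = -41927/462*(-9823) = 37440811/42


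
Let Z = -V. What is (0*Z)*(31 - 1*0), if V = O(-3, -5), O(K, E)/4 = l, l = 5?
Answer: 0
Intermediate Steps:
O(K, E) = 20 (O(K, E) = 4*5 = 20)
V = 20
Z = -20 (Z = -1*20 = -20)
(0*Z)*(31 - 1*0) = (0*(-20))*(31 - 1*0) = 0*(31 + 0) = 0*31 = 0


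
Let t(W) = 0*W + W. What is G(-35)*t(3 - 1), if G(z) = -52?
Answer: -104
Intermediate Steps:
t(W) = W (t(W) = 0 + W = W)
G(-35)*t(3 - 1) = -52*(3 - 1) = -52*2 = -104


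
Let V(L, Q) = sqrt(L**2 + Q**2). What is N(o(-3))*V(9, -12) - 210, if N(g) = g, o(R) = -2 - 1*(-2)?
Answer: -210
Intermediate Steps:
o(R) = 0 (o(R) = -2 + 2 = 0)
N(o(-3))*V(9, -12) - 210 = 0*sqrt(9**2 + (-12)**2) - 210 = 0*sqrt(81 + 144) - 210 = 0*sqrt(225) - 210 = 0*15 - 210 = 0 - 210 = -210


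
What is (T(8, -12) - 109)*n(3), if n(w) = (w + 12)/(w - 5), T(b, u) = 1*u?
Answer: 1815/2 ≈ 907.50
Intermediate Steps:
T(b, u) = u
n(w) = (12 + w)/(-5 + w)
(T(8, -12) - 109)*n(3) = (-12 - 109)*((12 + 3)/(-5 + 3)) = -121*15/(-2) = -(-121)*15/2 = -121*(-15/2) = 1815/2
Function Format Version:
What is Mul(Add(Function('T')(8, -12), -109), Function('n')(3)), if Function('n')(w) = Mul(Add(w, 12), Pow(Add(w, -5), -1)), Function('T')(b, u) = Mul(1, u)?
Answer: Rational(1815, 2) ≈ 907.50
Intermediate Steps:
Function('T')(b, u) = u
Function('n')(w) = Mul(Pow(Add(-5, w), -1), Add(12, w)) (Function('n')(w) = Mul(Add(12, w), Pow(Add(-5, w), -1)) = Mul(Pow(Add(-5, w), -1), Add(12, w)))
Mul(Add(Function('T')(8, -12), -109), Function('n')(3)) = Mul(Add(-12, -109), Mul(Pow(Add(-5, 3), -1), Add(12, 3))) = Mul(-121, Mul(Pow(-2, -1), 15)) = Mul(-121, Mul(Rational(-1, 2), 15)) = Mul(-121, Rational(-15, 2)) = Rational(1815, 2)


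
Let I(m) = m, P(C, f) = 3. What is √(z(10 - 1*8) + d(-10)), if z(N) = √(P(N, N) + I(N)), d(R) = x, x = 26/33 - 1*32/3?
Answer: √(-10758 + 1089*√5)/33 ≈ 2.7645*I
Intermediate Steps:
x = -326/33 (x = 26*(1/33) - 32*⅓ = 26/33 - 32/3 = -326/33 ≈ -9.8788)
d(R) = -326/33
z(N) = √(3 + N)
√(z(10 - 1*8) + d(-10)) = √(√(3 + (10 - 1*8)) - 326/33) = √(√(3 + (10 - 8)) - 326/33) = √(√(3 + 2) - 326/33) = √(√5 - 326/33) = √(-326/33 + √5)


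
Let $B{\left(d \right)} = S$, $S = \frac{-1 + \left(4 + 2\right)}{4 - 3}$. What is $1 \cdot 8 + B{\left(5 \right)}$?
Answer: $13$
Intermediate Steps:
$S = 5$ ($S = \frac{-1 + 6}{1} = 5 \cdot 1 = 5$)
$B{\left(d \right)} = 5$
$1 \cdot 8 + B{\left(5 \right)} = 1 \cdot 8 + 5 = 8 + 5 = 13$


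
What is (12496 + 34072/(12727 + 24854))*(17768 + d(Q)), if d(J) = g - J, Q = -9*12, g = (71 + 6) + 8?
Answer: 2811772086776/12527 ≈ 2.2446e+8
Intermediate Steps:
g = 85 (g = 77 + 8 = 85)
Q = -108
d(J) = 85 - J
(12496 + 34072/(12727 + 24854))*(17768 + d(Q)) = (12496 + 34072/(12727 + 24854))*(17768 + (85 - 1*(-108))) = (12496 + 34072/37581)*(17768 + (85 + 108)) = (12496 + 34072*(1/37581))*(17768 + 193) = (12496 + 34072/37581)*17961 = (469646248/37581)*17961 = 2811772086776/12527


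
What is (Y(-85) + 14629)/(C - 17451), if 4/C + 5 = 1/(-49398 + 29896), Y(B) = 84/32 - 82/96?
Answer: -68479732547/81683638512 ≈ -0.83835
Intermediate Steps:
Y(B) = 85/48 (Y(B) = 84*(1/32) - 82*1/96 = 21/8 - 41/48 = 85/48)
C = -78008/97511 (C = 4/(-5 + 1/(-49398 + 29896)) = 4/(-5 + 1/(-19502)) = 4/(-5 - 1/19502) = 4/(-97511/19502) = 4*(-19502/97511) = -78008/97511 ≈ -0.79999)
(Y(-85) + 14629)/(C - 17451) = (85/48 + 14629)/(-78008/97511 - 17451) = 702277/(48*(-1701742469/97511)) = (702277/48)*(-97511/1701742469) = -68479732547/81683638512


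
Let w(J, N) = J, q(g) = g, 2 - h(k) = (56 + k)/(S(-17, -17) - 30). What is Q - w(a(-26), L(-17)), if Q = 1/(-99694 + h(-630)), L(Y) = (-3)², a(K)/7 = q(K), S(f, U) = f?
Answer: 852869789/4686098 ≈ 182.00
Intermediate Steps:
h(k) = 150/47 + k/47 (h(k) = 2 - (56 + k)/(-17 - 30) = 2 - (56 + k)/(-47) = 2 - (56 + k)*(-1)/47 = 2 - (-56/47 - k/47) = 2 + (56/47 + k/47) = 150/47 + k/47)
a(K) = 7*K
L(Y) = 9
Q = -47/4686098 (Q = 1/(-99694 + (150/47 + (1/47)*(-630))) = 1/(-99694 + (150/47 - 630/47)) = 1/(-99694 - 480/47) = 1/(-4686098/47) = -47/4686098 ≈ -1.0030e-5)
Q - w(a(-26), L(-17)) = -47/4686098 - 7*(-26) = -47/4686098 - 1*(-182) = -47/4686098 + 182 = 852869789/4686098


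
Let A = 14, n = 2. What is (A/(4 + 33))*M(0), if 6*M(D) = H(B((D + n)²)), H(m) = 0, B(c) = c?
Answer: 0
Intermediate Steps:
M(D) = 0 (M(D) = (⅙)*0 = 0)
(A/(4 + 33))*M(0) = (14/(4 + 33))*0 = (14/37)*0 = 0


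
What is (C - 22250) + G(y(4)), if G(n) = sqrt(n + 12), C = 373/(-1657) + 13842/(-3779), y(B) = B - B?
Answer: -139349462511/6261803 + 2*sqrt(3) ≈ -22250.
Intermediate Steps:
y(B) = 0
C = -24345761/6261803 (C = 373*(-1/1657) + 13842*(-1/3779) = -373/1657 - 13842/3779 = -24345761/6261803 ≈ -3.8880)
G(n) = sqrt(12 + n)
(C - 22250) + G(y(4)) = (-24345761/6261803 - 22250) + sqrt(12 + 0) = -139349462511/6261803 + sqrt(12) = -139349462511/6261803 + 2*sqrt(3)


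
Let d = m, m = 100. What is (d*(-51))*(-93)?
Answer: 474300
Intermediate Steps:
d = 100
(d*(-51))*(-93) = (100*(-51))*(-93) = -5100*(-93) = 474300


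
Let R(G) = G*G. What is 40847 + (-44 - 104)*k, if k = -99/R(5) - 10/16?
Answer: 2076279/50 ≈ 41526.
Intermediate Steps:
R(G) = G²
k = -917/200 (k = -99/(5²) - 10/16 = -99/25 - 10*1/16 = -99*1/25 - 5/8 = -99/25 - 5/8 = -917/200 ≈ -4.5850)
40847 + (-44 - 104)*k = 40847 + (-44 - 104)*(-917/200) = 40847 - 148*(-917/200) = 40847 + 33929/50 = 2076279/50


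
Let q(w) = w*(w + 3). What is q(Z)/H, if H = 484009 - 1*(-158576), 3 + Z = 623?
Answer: 77252/128517 ≈ 0.60110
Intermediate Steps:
Z = 620 (Z = -3 + 623 = 620)
H = 642585 (H = 484009 + 158576 = 642585)
q(w) = w*(3 + w)
q(Z)/H = (620*(3 + 620))/642585 = (620*623)*(1/642585) = 386260*(1/642585) = 77252/128517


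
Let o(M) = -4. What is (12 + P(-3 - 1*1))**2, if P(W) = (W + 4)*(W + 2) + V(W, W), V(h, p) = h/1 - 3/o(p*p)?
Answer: 1225/16 ≈ 76.563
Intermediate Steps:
V(h, p) = 3/4 + h (V(h, p) = h/1 - 3/(-4) = h*1 - 3*(-1/4) = h + 3/4 = 3/4 + h)
P(W) = 3/4 + W + (2 + W)*(4 + W) (P(W) = (W + 4)*(W + 2) + (3/4 + W) = (4 + W)*(2 + W) + (3/4 + W) = (2 + W)*(4 + W) + (3/4 + W) = 3/4 + W + (2 + W)*(4 + W))
(12 + P(-3 - 1*1))**2 = (12 + (35/4 + (-3 - 1*1)**2 + 7*(-3 - 1*1)))**2 = (12 + (35/4 + (-3 - 1)**2 + 7*(-3 - 1)))**2 = (12 + (35/4 + (-4)**2 + 7*(-4)))**2 = (12 + (35/4 + 16 - 28))**2 = (12 - 13/4)**2 = (35/4)**2 = 1225/16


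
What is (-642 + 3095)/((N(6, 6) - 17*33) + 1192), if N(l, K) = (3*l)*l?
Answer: 2453/739 ≈ 3.3194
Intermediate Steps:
N(l, K) = 3*l**2
(-642 + 3095)/((N(6, 6) - 17*33) + 1192) = (-642 + 3095)/((3*6**2 - 17*33) + 1192) = 2453/((3*36 - 561) + 1192) = 2453/((108 - 561) + 1192) = 2453/(-453 + 1192) = 2453/739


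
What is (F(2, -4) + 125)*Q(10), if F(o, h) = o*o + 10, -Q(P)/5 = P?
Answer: -6950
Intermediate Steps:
Q(P) = -5*P
F(o, h) = 10 + o² (F(o, h) = o² + 10 = 10 + o²)
(F(2, -4) + 125)*Q(10) = ((10 + 2²) + 125)*(-5*10) = ((10 + 4) + 125)*(-50) = (14 + 125)*(-50) = 139*(-50) = -6950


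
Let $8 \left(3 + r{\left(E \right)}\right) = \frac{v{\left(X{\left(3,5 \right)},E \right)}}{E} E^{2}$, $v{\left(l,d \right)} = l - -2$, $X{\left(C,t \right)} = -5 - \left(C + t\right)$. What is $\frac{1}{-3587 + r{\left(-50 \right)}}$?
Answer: $- \frac{4}{14085} \approx -0.00028399$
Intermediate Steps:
$X{\left(C,t \right)} = -5 - C - t$ ($X{\left(C,t \right)} = -5 - \left(C + t\right) = -5 - C - t$)
$v{\left(l,d \right)} = 2 + l$ ($v{\left(l,d \right)} = l + 2 = 2 + l$)
$r{\left(E \right)} = -3 - \frac{11 E}{8}$ ($r{\left(E \right)} = -3 + \frac{\frac{2 - 13}{E} E^{2}}{8} = -3 + \frac{- \frac{11}{E} E^{2}}{8} = -3 + \frac{\left(-11\right) E}{8} = -3 - \frac{11 E}{8}$)
$\frac{1}{-3587 + r{\left(-50 \right)}} = \frac{1}{-3587 - - \frac{263}{4}} = \frac{1}{-3587 + \left(-3 + \frac{275}{4}\right)} = \frac{1}{-3587 + \frac{263}{4}} = \frac{1}{- \frac{14085}{4}} = - \frac{4}{14085}$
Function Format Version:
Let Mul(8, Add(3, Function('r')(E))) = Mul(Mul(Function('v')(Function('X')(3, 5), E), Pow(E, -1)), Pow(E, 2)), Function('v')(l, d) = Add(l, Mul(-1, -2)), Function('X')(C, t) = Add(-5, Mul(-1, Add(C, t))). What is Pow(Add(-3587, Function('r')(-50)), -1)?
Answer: Rational(-4, 14085) ≈ -0.00028399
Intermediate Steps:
Function('X')(C, t) = Add(-5, Mul(-1, C), Mul(-1, t)) (Function('X')(C, t) = Add(-5, Add(Mul(-1, C), Mul(-1, t))) = Add(-5, Mul(-1, C), Mul(-1, t)))
Function('v')(l, d) = Add(2, l) (Function('v')(l, d) = Add(l, 2) = Add(2, l))
Function('r')(E) = Add(-3, Mul(Rational(-11, 8), E)) (Function('r')(E) = Add(-3, Mul(Rational(1, 8), Mul(Mul(Add(2, Add(-5, Mul(-1, 3), Mul(-1, 5))), Pow(E, -1)), Pow(E, 2)))) = Add(-3, Mul(Rational(1, 8), Mul(Mul(Add(2, Add(-5, -3, -5)), Pow(E, -1)), Pow(E, 2)))) = Add(-3, Mul(Rational(1, 8), Mul(Mul(Add(2, -13), Pow(E, -1)), Pow(E, 2)))) = Add(-3, Mul(Rational(1, 8), Mul(Mul(-11, Pow(E, -1)), Pow(E, 2)))) = Add(-3, Mul(Rational(1, 8), Mul(-11, E))) = Add(-3, Mul(Rational(-11, 8), E)))
Pow(Add(-3587, Function('r')(-50)), -1) = Pow(Add(-3587, Add(-3, Mul(Rational(-11, 8), -50))), -1) = Pow(Add(-3587, Add(-3, Rational(275, 4))), -1) = Pow(Add(-3587, Rational(263, 4)), -1) = Pow(Rational(-14085, 4), -1) = Rational(-4, 14085)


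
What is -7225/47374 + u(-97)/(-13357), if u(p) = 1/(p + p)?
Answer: -4680447919/30689564123 ≈ -0.15251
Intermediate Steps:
u(p) = 1/(2*p)
-7225/47374 + u(-97)/(-13357) = -7225/47374 + ((1/2)/(-97))/(-13357) = -7225*1/47374 + ((1/2)*(-1/97))*(-1/13357) = -7225/47374 - 1/194*(-1/13357) = -7225/47374 + 1/2591258 = -4680447919/30689564123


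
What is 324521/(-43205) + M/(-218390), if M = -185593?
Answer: -2514143825/377421598 ≈ -6.6614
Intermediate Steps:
324521/(-43205) + M/(-218390) = 324521/(-43205) - 185593/(-218390) = 324521*(-1/43205) - 185593*(-1/218390) = -324521/43205 + 185593/218390 = -2514143825/377421598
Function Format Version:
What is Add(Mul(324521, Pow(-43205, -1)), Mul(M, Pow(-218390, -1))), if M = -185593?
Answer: Rational(-2514143825, 377421598) ≈ -6.6614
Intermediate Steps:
Add(Mul(324521, Pow(-43205, -1)), Mul(M, Pow(-218390, -1))) = Add(Mul(324521, Pow(-43205, -1)), Mul(-185593, Pow(-218390, -1))) = Add(Mul(324521, Rational(-1, 43205)), Mul(-185593, Rational(-1, 218390))) = Add(Rational(-324521, 43205), Rational(185593, 218390)) = Rational(-2514143825, 377421598)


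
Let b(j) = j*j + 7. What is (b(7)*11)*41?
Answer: 25256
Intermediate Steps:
b(j) = 7 + j² (b(j) = j² + 7 = 7 + j²)
(b(7)*11)*41 = ((7 + 7²)*11)*41 = ((7 + 49)*11)*41 = (56*11)*41 = 616*41 = 25256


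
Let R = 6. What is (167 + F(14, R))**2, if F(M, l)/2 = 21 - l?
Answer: 38809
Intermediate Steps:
F(M, l) = 42 - 2*l (F(M, l) = 2*(21 - l) = 42 - 2*l)
(167 + F(14, R))**2 = (167 + (42 - 2*6))**2 = (167 + (42 - 12))**2 = (167 + 30)**2 = 197**2 = 38809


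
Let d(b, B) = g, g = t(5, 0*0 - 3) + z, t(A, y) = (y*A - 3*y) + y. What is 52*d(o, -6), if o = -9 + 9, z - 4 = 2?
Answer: -156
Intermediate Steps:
z = 6 (z = 4 + 2 = 6)
t(A, y) = -2*y + A*y (t(A, y) = (A*y - 3*y) + y = (-3*y + A*y) + y = -2*y + A*y)
o = 0
g = -3 (g = (0*0 - 3)*(-2 + 5) + 6 = (0 - 3)*3 + 6 = -3*3 + 6 = -9 + 6 = -3)
d(b, B) = -3
52*d(o, -6) = 52*(-3) = -156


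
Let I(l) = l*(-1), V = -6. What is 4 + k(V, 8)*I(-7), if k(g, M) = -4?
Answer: -24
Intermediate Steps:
I(l) = -l
4 + k(V, 8)*I(-7) = 4 - (-4)*(-7) = 4 - 4*7 = 4 - 28 = -24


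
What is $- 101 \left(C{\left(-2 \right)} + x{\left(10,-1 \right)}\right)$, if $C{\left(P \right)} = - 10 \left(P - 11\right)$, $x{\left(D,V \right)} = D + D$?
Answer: $-15150$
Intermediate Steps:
$x{\left(D,V \right)} = 2 D$
$C{\left(P \right)} = 110 - 10 P$ ($C{\left(P \right)} = - 10 \left(-11 + P\right) = 110 - 10 P$)
$- 101 \left(C{\left(-2 \right)} + x{\left(10,-1 \right)}\right) = - 101 \left(\left(110 - -20\right) + 2 \cdot 10\right) = - 101 \left(\left(110 + 20\right) + 20\right) = - 101 \left(130 + 20\right) = \left(-101\right) 150 = -15150$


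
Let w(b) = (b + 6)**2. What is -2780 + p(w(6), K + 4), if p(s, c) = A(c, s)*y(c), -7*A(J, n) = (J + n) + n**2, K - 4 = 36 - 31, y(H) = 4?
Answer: -103032/7 ≈ -14719.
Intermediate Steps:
w(b) = (6 + b)**2
K = 9 (K = 4 + (36 - 31) = 4 + 5 = 9)
A(J, n) = -J/7 - n/7 - n**2/7 (A(J, n) = -((J + n) + n**2)/7 = -(J + n + n**2)/7 = -J/7 - n/7 - n**2/7)
p(s, c) = -4*c/7 - 4*s/7 - 4*s**2/7 (p(s, c) = (-c/7 - s/7 - s**2/7)*4 = -4*c/7 - 4*s/7 - 4*s**2/7)
-2780 + p(w(6), K + 4) = -2780 + (-4*(9 + 4)/7 - 4*(6 + 6)**2/7 - 4*(6 + 6)**4/7) = -2780 + (-4/7*13 - 4/7*12**2 - 4*(12**2)**2/7) = -2780 + (-52/7 - 4/7*144 - 4/7*144**2) = -2780 + (-52/7 - 576/7 - 4/7*20736) = -2780 + (-52/7 - 576/7 - 82944/7) = -2780 - 83572/7 = -103032/7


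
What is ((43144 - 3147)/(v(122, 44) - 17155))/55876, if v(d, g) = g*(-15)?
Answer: -39997/995430940 ≈ -4.0181e-5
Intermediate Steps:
v(d, g) = -15*g
((43144 - 3147)/(v(122, 44) - 17155))/55876 = ((43144 - 3147)/(-15*44 - 17155))/55876 = (39997/(-660 - 17155))*(1/55876) = (39997/(-17815))*(1/55876) = (39997*(-1/17815))*(1/55876) = -39997/17815*1/55876 = -39997/995430940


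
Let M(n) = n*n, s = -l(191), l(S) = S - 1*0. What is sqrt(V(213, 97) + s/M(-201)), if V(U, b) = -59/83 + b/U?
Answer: I*sqrt(365027358755)/1184493 ≈ 0.51007*I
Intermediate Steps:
l(S) = S (l(S) = S + 0 = S)
s = -191 (s = -1*191 = -191)
V(U, b) = -59/83 + b/U (V(U, b) = -59*1/83 + b/U = -59/83 + b/U)
M(n) = n**2
sqrt(V(213, 97) + s/M(-201)) = sqrt((-59/83 + 97/213) - 191/((-201)**2)) = sqrt((-59/83 + 97*(1/213)) - 191/40401) = sqrt((-59/83 + 97/213) - 191*1/40401) = sqrt(-4516/17679 - 191/40401) = sqrt(-61942535/238083093) = I*sqrt(365027358755)/1184493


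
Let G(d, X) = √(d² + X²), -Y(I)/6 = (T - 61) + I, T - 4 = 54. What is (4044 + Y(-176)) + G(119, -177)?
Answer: 5118 + √45490 ≈ 5331.3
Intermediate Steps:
T = 58 (T = 4 + 54 = 58)
Y(I) = 18 - 6*I (Y(I) = -6*((58 - 61) + I) = -6*(-3 + I) = 18 - 6*I)
G(d, X) = √(X² + d²)
(4044 + Y(-176)) + G(119, -177) = (4044 + (18 - 6*(-176))) + √((-177)² + 119²) = (4044 + (18 + 1056)) + √(31329 + 14161) = (4044 + 1074) + √45490 = 5118 + √45490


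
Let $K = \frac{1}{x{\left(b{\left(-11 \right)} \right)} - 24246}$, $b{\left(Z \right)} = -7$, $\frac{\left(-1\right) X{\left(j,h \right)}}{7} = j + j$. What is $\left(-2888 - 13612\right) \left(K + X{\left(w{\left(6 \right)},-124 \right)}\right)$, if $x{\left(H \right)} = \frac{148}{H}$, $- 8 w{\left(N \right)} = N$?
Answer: $- \frac{2942986200}{16987} \approx -1.7325 \cdot 10^{5}$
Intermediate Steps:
$w{\left(N \right)} = - \frac{N}{8}$
$X{\left(j,h \right)} = - 14 j$ ($X{\left(j,h \right)} = - 7 \left(j + j\right) = - 7 \cdot 2 j = - 14 j$)
$K = - \frac{7}{169870}$ ($K = \frac{1}{\frac{148}{-7} - 24246} = \frac{1}{148 \left(- \frac{1}{7}\right) - 24246} = \frac{1}{- \frac{148}{7} - 24246} = \frac{1}{- \frac{169870}{7}} = - \frac{7}{169870} \approx -4.1208 \cdot 10^{-5}$)
$\left(-2888 - 13612\right) \left(K + X{\left(w{\left(6 \right)},-124 \right)}\right) = \left(-2888 - 13612\right) \left(- \frac{7}{169870} - 14 \left(\left(- \frac{1}{8}\right) 6\right)\right) = - 16500 \left(- \frac{7}{169870} - - \frac{21}{2}\right) = - 16500 \left(- \frac{7}{169870} + \frac{21}{2}\right) = \left(-16500\right) \frac{891814}{84935} = - \frac{2942986200}{16987}$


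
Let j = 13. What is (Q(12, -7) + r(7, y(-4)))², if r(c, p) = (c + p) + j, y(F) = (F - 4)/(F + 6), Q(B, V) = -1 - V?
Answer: 484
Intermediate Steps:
y(F) = (-4 + F)/(6 + F)
r(c, p) = 13 + c + p (r(c, p) = (c + p) + 13 = 13 + c + p)
(Q(12, -7) + r(7, y(-4)))² = ((-1 - 1*(-7)) + (13 + 7 + (-4 - 4)/(6 - 4)))² = ((-1 + 7) + (13 + 7 - 8/2))² = (6 + (13 + 7 + (½)*(-8)))² = (6 + (13 + 7 - 4))² = (6 + 16)² = 22² = 484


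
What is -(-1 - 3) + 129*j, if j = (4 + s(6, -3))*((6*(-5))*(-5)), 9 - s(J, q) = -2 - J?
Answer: 406354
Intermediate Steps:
s(J, q) = 11 + J (s(J, q) = 9 - (-2 - J) = 9 + (2 + J) = 11 + J)
j = 3150 (j = (4 + (11 + 6))*((6*(-5))*(-5)) = (4 + 17)*(-30*(-5)) = 21*150 = 3150)
-(-1 - 3) + 129*j = -(-1 - 3) + 129*3150 = -1*(-4) + 406350 = 4 + 406350 = 406354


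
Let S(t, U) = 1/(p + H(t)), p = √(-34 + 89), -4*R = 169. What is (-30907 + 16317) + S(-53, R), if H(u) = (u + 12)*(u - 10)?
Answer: -97342055477/6671834 - √55/6671834 ≈ -14590.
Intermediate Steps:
R = -169/4 (R = -¼*169 = -169/4 ≈ -42.250)
p = √55 ≈ 7.4162
H(u) = (-10 + u)*(12 + u) (H(u) = (12 + u)*(-10 + u) = (-10 + u)*(12 + u))
S(t, U) = 1/(-120 + √55 + t² + 2*t) (S(t, U) = 1/(√55 + (-120 + t² + 2*t)) = 1/(-120 + √55 + t² + 2*t))
(-30907 + 16317) + S(-53, R) = (-30907 + 16317) + 1/(-120 + √55 + (-53)² + 2*(-53)) = -14590 + 1/(-120 + √55 + 2809 - 106) = -14590 + 1/(2583 + √55)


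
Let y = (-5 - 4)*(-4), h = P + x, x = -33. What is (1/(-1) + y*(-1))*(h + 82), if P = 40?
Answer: -3293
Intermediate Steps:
h = 7 (h = 40 - 33 = 7)
y = 36 (y = -9*(-4) = 36)
(1/(-1) + y*(-1))*(h + 82) = (1/(-1) + 36*(-1))*(7 + 82) = (-1 - 36)*89 = -37*89 = -3293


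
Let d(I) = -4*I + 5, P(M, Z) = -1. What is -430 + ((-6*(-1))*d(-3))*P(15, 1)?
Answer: -532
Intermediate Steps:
d(I) = 5 - 4*I
-430 + ((-6*(-1))*d(-3))*P(15, 1) = -430 + ((-6*(-1))*(5 - 4*(-3)))*(-1) = -430 + (6*(5 + 12))*(-1) = -430 + (6*17)*(-1) = -430 + 102*(-1) = -430 - 102 = -532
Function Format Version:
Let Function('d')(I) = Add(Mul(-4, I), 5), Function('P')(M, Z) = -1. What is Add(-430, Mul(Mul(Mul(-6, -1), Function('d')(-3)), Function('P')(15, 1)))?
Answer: -532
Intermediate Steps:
Function('d')(I) = Add(5, Mul(-4, I))
Add(-430, Mul(Mul(Mul(-6, -1), Function('d')(-3)), Function('P')(15, 1))) = Add(-430, Mul(Mul(Mul(-6, -1), Add(5, Mul(-4, -3))), -1)) = Add(-430, Mul(Mul(6, Add(5, 12)), -1)) = Add(-430, Mul(Mul(6, 17), -1)) = Add(-430, Mul(102, -1)) = Add(-430, -102) = -532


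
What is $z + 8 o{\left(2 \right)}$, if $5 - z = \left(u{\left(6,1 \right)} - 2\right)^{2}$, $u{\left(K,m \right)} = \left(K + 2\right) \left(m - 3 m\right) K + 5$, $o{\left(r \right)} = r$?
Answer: $-8628$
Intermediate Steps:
$u{\left(K,m \right)} = 5 - 2 K m \left(2 + K\right)$ ($u{\left(K,m \right)} = \left(2 + K\right) \left(- 2 m\right) K + 5 = - 2 m \left(2 + K\right) K + 5 = - 2 K m \left(2 + K\right) + 5 = 5 - 2 K m \left(2 + K\right)$)
$z = -8644$ ($z = 5 - \left(\left(5 - 24 \cdot 1 - 2 \cdot 6^{2}\right) - 2\right)^{2} = 5 - \left(\left(5 - 24 - 2 \cdot 36\right) - 2\right)^{2} = 5 - \left(\left(5 - 24 - 72\right) - 2\right)^{2} = 5 - \left(-91 - 2\right)^{2} = 5 - \left(-93\right)^{2} = 5 - 8649 = -8644$)
$z + 8 o{\left(2 \right)} = -8644 + 8 \cdot 2 = -8644 + 16 = -8628$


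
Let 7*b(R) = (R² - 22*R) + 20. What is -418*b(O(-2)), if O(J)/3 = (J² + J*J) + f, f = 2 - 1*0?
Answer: -108680/7 ≈ -15526.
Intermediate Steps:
f = 2 (f = 2 + 0 = 2)
O(J) = 6 + 6*J² (O(J) = 3*((J² + J*J) + 2) = 3*((J² + J²) + 2) = 3*(2*J² + 2) = 3*(2 + 2*J²) = 6 + 6*J²)
b(R) = 20/7 - 22*R/7 + R²/7 (b(R) = ((R² - 22*R) + 20)/7 = (20 + R² - 22*R)/7 = 20/7 - 22*R/7 + R²/7)
-418*b(O(-2)) = -418*(20/7 - 22*(6 + 6*(-2)²)/7 + (6 + 6*(-2)²)²/7) = -418*(20/7 - 22*(6 + 6*4)/7 + (6 + 6*4)²/7) = -418*(20/7 - 22*(6 + 24)/7 + (6 + 24)²/7) = -418*(20/7 - 22/7*30 + (⅐)*30²) = -418*(20/7 - 660/7 + (⅐)*900) = -418*(20/7 - 660/7 + 900/7) = -418*260/7 = -108680/7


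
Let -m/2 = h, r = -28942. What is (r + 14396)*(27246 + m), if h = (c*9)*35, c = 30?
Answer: -121400916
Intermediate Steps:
h = 9450 (h = (30*9)*35 = 270*35 = 9450)
m = -18900 (m = -2*9450 = -18900)
(r + 14396)*(27246 + m) = (-28942 + 14396)*(27246 - 18900) = -14546*8346 = -121400916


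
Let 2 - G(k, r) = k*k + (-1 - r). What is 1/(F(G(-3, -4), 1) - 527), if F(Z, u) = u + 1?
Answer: -1/525 ≈ -0.0019048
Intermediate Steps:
G(k, r) = 3 + r - k**2 (G(k, r) = 2 - (k*k + (-1 - r)) = 2 - (k**2 + (-1 - r)) = 2 - (-1 + k**2 - r) = 2 + (1 + r - k**2) = 3 + r - k**2)
F(Z, u) = 1 + u
1/(F(G(-3, -4), 1) - 527) = 1/((1 + 1) - 527) = 1/(2 - 527) = 1/(-525) = -1/525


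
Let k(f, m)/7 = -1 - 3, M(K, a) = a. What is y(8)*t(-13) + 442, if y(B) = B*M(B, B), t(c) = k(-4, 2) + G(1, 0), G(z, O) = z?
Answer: -1286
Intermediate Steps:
k(f, m) = -28 (k(f, m) = 7*(-1 - 3) = 7*(-4) = -28)
t(c) = -27 (t(c) = -28 + 1 = -27)
y(B) = B² (y(B) = B*B = B²)
y(8)*t(-13) + 442 = 8²*(-27) + 442 = 64*(-27) + 442 = -1728 + 442 = -1286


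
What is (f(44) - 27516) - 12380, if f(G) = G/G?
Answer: -39895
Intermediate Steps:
f(G) = 1
(f(44) - 27516) - 12380 = (1 - 27516) - 12380 = -27515 - 12380 = -39895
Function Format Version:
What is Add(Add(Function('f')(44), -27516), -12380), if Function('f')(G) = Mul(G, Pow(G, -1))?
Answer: -39895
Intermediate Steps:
Function('f')(G) = 1
Add(Add(Function('f')(44), -27516), -12380) = Add(Add(1, -27516), -12380) = Add(-27515, -12380) = -39895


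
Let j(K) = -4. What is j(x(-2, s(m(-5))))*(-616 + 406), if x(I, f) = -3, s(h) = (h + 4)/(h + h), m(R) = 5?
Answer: 840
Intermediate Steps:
s(h) = (4 + h)/(2*h) (s(h) = (4 + h)/((2*h)) = (4 + h)*(1/(2*h)) = (4 + h)/(2*h))
j(x(-2, s(m(-5))))*(-616 + 406) = -4*(-616 + 406) = -4*(-210) = 840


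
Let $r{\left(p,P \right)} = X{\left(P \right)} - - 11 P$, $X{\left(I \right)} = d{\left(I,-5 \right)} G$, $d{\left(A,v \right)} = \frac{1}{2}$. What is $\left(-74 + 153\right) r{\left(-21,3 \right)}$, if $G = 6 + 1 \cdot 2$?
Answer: $2923$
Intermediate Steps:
$G = 8$ ($G = 6 + 2 = 8$)
$d{\left(A,v \right)} = \frac{1}{2}$
$X{\left(I \right)} = 4$ ($X{\left(I \right)} = \frac{1}{2} \cdot 8 = 4$)
$r{\left(p,P \right)} = 4 + 11 P$ ($r{\left(p,P \right)} = 4 - - 11 P = 4 + 11 P$)
$\left(-74 + 153\right) r{\left(-21,3 \right)} = \left(-74 + 153\right) \left(4 + 11 \cdot 3\right) = 79 \left(4 + 33\right) = 79 \cdot 37 = 2923$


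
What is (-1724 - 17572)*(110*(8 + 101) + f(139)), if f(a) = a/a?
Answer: -231378336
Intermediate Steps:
f(a) = 1
(-1724 - 17572)*(110*(8 + 101) + f(139)) = (-1724 - 17572)*(110*(8 + 101) + 1) = -19296*(110*109 + 1) = -19296*(11990 + 1) = -19296*11991 = -231378336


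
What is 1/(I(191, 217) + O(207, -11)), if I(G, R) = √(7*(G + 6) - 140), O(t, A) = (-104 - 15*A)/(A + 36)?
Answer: -1525/770654 + 625*√1239/770654 ≈ 0.026568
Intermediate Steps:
O(t, A) = (-104 - 15*A)/(36 + A)
I(G, R) = √(-98 + 7*G) (I(G, R) = √(7*(6 + G) - 140) = √((42 + 7*G) - 140) = √(-98 + 7*G))
1/(I(191, 217) + O(207, -11)) = 1/(√(-98 + 7*191) + (-104 - 15*(-11))/(36 - 11)) = 1/(√(-98 + 1337) + (-104 + 165)/25) = 1/(√1239 + (1/25)*61) = 1/(√1239 + 61/25) = 1/(61/25 + √1239)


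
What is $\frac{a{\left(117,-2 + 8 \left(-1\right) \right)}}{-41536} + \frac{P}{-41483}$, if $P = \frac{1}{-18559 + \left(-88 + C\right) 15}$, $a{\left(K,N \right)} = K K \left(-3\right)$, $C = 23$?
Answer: $\frac{16638888940655}{16828911052096} \approx 0.98871$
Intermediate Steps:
$a{\left(K,N \right)} = - 3 K^{2}$ ($a{\left(K,N \right)} = K^{2} \left(-3\right) = - 3 K^{2}$)
$P = - \frac{1}{19534}$ ($P = \frac{1}{-18559 + \left(-88 + 23\right) 15} = \frac{1}{-18559 - 975} = \frac{1}{-19534} = - \frac{1}{19534} \approx -5.1193 \cdot 10^{-5}$)
$\frac{a{\left(117,-2 + 8 \left(-1\right) \right)}}{-41536} + \frac{P}{-41483} = \frac{\left(-3\right) 117^{2}}{-41536} - \frac{1}{19534 \left(-41483\right)} = \left(-3\right) 13689 \left(- \frac{1}{41536}\right) - - \frac{1}{810328922} = \left(-41067\right) \left(- \frac{1}{41536}\right) + \frac{1}{810328922} = \frac{41067}{41536} + \frac{1}{810328922} = \frac{16638888940655}{16828911052096}$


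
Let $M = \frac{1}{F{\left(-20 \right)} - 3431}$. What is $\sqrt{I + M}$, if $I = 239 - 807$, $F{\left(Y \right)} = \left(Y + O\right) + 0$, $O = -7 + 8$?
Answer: $\frac{i \sqrt{270424938}}{690} \approx 23.833 i$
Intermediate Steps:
$O = 1$
$F{\left(Y \right)} = 1 + Y$ ($F{\left(Y \right)} = \left(Y + 1\right) + 0 = \left(1 + Y\right) + 0 = 1 + Y$)
$I = -568$ ($I = 239 - 807 = -568$)
$M = - \frac{1}{3450}$ ($M = \frac{1}{\left(1 - 20\right) - 3431} = \frac{1}{-19 - 3431} = \frac{1}{-3450} = - \frac{1}{3450} \approx -0.00028986$)
$\sqrt{I + M} = \sqrt{-568 - \frac{1}{3450}} = \sqrt{- \frac{1959601}{3450}} = \frac{i \sqrt{270424938}}{690}$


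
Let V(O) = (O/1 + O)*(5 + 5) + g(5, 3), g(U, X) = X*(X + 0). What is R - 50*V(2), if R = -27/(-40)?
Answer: -97973/40 ≈ -2449.3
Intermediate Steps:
g(U, X) = X**2 (g(U, X) = X*X = X**2)
R = 27/40 (R = -27*(-1/40) = 27/40 ≈ 0.67500)
V(O) = 9 + 20*O (V(O) = (O/1 + O)*(5 + 5) + 3**2 = (O*1 + O)*10 + 9 = (O + O)*10 + 9 = (2*O)*10 + 9 = 20*O + 9 = 9 + 20*O)
R - 50*V(2) = 27/40 - 50*(9 + 20*2) = 27/40 - 50*(9 + 40) = 27/40 - 50*49 = 27/40 - 2450 = -97973/40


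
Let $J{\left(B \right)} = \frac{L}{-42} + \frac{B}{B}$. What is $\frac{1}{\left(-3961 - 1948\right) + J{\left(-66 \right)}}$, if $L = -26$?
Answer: $- \frac{21}{124055} \approx -0.00016928$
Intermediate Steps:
$J{\left(B \right)} = \frac{34}{21}$ ($J{\left(B \right)} = - \frac{26}{-42} + \frac{B}{B} = \left(-26\right) \left(- \frac{1}{42}\right) + 1 = \frac{13}{21} + 1 = \frac{34}{21}$)
$\frac{1}{\left(-3961 - 1948\right) + J{\left(-66 \right)}} = \frac{1}{\left(-3961 - 1948\right) + \frac{34}{21}} = \frac{1}{-5909 + \frac{34}{21}} = \frac{1}{- \frac{124055}{21}} = - \frac{21}{124055}$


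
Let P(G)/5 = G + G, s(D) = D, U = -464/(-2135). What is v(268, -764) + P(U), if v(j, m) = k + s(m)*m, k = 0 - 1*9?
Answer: 249235277/427 ≈ 5.8369e+5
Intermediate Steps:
U = 464/2135 (U = -464*(-1/2135) = 464/2135 ≈ 0.21733)
k = -9 (k = 0 - 9 = -9)
P(G) = 10*G (P(G) = 5*(G + G) = 5*(2*G) = 10*G)
v(j, m) = -9 + m**2 (v(j, m) = -9 + m*m = -9 + m**2)
v(268, -764) + P(U) = (-9 + (-764)**2) + 10*(464/2135) = (-9 + 583696) + 928/427 = 583687 + 928/427 = 249235277/427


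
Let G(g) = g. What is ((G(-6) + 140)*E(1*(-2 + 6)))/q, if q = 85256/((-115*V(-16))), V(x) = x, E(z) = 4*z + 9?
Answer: 770500/10657 ≈ 72.300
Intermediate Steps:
E(z) = 9 + 4*z
q = 10657/230 (q = 85256/((-115*(-16))) = 85256/1840 = 85256*(1/1840) = 10657/230 ≈ 46.335)
((G(-6) + 140)*E(1*(-2 + 6)))/q = ((-6 + 140)*(9 + 4*(1*(-2 + 6))))/(10657/230) = (134*(9 + 4*(1*4)))*(230/10657) = (134*(9 + 4*4))*(230/10657) = (134*(9 + 16))*(230/10657) = (134*25)*(230/10657) = 3350*(230/10657) = 770500/10657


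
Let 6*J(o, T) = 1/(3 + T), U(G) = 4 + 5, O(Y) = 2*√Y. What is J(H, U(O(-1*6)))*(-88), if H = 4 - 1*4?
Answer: -11/9 ≈ -1.2222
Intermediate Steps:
H = 0 (H = 4 - 4 = 0)
U(G) = 9
J(o, T) = 1/(6*(3 + T))
J(H, U(O(-1*6)))*(-88) = (1/(6*(3 + 9)))*(-88) = ((⅙)/12)*(-88) = ((⅙)*(1/12))*(-88) = (1/72)*(-88) = -11/9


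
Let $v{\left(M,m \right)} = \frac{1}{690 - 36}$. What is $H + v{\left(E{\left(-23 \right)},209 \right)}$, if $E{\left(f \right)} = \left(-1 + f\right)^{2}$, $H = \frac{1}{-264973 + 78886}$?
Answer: $\frac{61811}{40566966} \approx 0.0015237$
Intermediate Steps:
$H = - \frac{1}{186087}$ ($H = \frac{1}{-186087} = - \frac{1}{186087} \approx -5.3738 \cdot 10^{-6}$)
$v{\left(M,m \right)} = \frac{1}{654}$
$H + v{\left(E{\left(-23 \right)},209 \right)} = - \frac{1}{186087} + \frac{1}{654} = \frac{61811}{40566966}$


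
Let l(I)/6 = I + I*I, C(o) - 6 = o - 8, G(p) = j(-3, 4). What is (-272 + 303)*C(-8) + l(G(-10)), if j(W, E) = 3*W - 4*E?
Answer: 3290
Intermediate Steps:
j(W, E) = -4*E + 3*W
G(p) = -25 (G(p) = -4*4 + 3*(-3) = -16 - 9 = -25)
C(o) = -2 + o (C(o) = 6 + (o - 8) = 6 + (-8 + o) = -2 + o)
l(I) = 6*I + 6*I**2 (l(I) = 6*(I + I*I) = 6*(I + I**2) = 6*I + 6*I**2)
(-272 + 303)*C(-8) + l(G(-10)) = (-272 + 303)*(-2 - 8) + 6*(-25)*(1 - 25) = 31*(-10) + 6*(-25)*(-24) = -310 + 3600 = 3290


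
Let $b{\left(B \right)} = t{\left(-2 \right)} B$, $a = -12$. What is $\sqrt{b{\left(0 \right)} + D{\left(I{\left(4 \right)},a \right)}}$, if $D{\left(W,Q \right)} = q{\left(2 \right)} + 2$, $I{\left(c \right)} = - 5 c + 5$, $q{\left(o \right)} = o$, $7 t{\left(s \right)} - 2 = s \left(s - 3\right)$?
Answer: $2$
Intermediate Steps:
$t{\left(s \right)} = \frac{2}{7} + \frac{s \left(-3 + s\right)}{7}$ ($t{\left(s \right)} = \frac{2}{7} + \frac{s \left(s - 3\right)}{7} = \frac{2}{7} + \frac{s \left(-3 + s\right)}{7}$)
$I{\left(c \right)} = 5 - 5 c$
$D{\left(W,Q \right)} = 4$ ($D{\left(W,Q \right)} = 2 + 2 = 4$)
$b{\left(B \right)} = \frac{12 B}{7}$ ($b{\left(B \right)} = \left(\frac{2}{7} - - \frac{6}{7} + \frac{\left(-2\right)^{2}}{7}\right) B = \left(\frac{2}{7} + \frac{6}{7} + \frac{1}{7} \cdot 4\right) B = \left(\frac{2}{7} + \frac{6}{7} + \frac{4}{7}\right) B = \frac{12 B}{7}$)
$\sqrt{b{\left(0 \right)} + D{\left(I{\left(4 \right)},a \right)}} = \sqrt{\frac{12}{7} \cdot 0 + 4} = \sqrt{0 + 4} = \sqrt{4} = 2$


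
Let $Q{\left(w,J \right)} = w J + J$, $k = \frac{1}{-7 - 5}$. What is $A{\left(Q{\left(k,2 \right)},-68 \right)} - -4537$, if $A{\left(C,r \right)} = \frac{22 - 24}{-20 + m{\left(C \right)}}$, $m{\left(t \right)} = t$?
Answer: $\frac{494545}{109} \approx 4537.1$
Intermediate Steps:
$k = - \frac{1}{12}$ ($k = \frac{1}{-12} = - \frac{1}{12} \approx -0.083333$)
$Q{\left(w,J \right)} = J + J w$ ($Q{\left(w,J \right)} = J w + J = J + J w$)
$A{\left(C,r \right)} = - \frac{2}{-20 + C}$ ($A{\left(C,r \right)} = \frac{22 - 24}{-20 + C} = - \frac{2}{-20 + C}$)
$A{\left(Q{\left(k,2 \right)},-68 \right)} - -4537 = - \frac{2}{-20 + 2 \left(1 - \frac{1}{12}\right)} - -4537 = - \frac{2}{-20 + 2 \cdot \frac{11}{12}} + 4537 = - \frac{2}{-20 + \frac{11}{6}} + 4537 = - \frac{2}{- \frac{109}{6}} + 4537 = \left(-2\right) \left(- \frac{6}{109}\right) + 4537 = \frac{12}{109} + 4537 = \frac{494545}{109}$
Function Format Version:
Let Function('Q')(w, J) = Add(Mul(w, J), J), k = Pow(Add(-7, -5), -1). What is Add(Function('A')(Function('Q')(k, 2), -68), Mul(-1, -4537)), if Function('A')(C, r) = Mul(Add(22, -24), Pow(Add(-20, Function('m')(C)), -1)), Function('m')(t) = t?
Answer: Rational(494545, 109) ≈ 4537.1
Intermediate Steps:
k = Rational(-1, 12) (k = Pow(-12, -1) = Rational(-1, 12) ≈ -0.083333)
Function('Q')(w, J) = Add(J, Mul(J, w)) (Function('Q')(w, J) = Add(Mul(J, w), J) = Add(J, Mul(J, w)))
Function('A')(C, r) = Mul(-2, Pow(Add(-20, C), -1)) (Function('A')(C, r) = Mul(Add(22, -24), Pow(Add(-20, C), -1)) = Mul(-2, Pow(Add(-20, C), -1)))
Add(Function('A')(Function('Q')(k, 2), -68), Mul(-1, -4537)) = Add(Mul(-2, Pow(Add(-20, Mul(2, Add(1, Rational(-1, 12)))), -1)), Mul(-1, -4537)) = Add(Mul(-2, Pow(Add(-20, Mul(2, Rational(11, 12))), -1)), 4537) = Add(Mul(-2, Pow(Add(-20, Rational(11, 6)), -1)), 4537) = Add(Mul(-2, Pow(Rational(-109, 6), -1)), 4537) = Add(Mul(-2, Rational(-6, 109)), 4537) = Add(Rational(12, 109), 4537) = Rational(494545, 109)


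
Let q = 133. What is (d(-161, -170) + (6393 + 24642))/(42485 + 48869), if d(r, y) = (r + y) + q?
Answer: 30837/91354 ≈ 0.33755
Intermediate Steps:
d(r, y) = 133 + r + y (d(r, y) = (r + y) + 133 = 133 + r + y)
(d(-161, -170) + (6393 + 24642))/(42485 + 48869) = ((133 - 161 - 170) + (6393 + 24642))/(42485 + 48869) = (-198 + 31035)/91354 = 30837*(1/91354) = 30837/91354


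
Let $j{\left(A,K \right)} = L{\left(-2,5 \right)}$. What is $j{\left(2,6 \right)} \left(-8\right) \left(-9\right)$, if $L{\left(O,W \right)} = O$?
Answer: $-144$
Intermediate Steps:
$j{\left(A,K \right)} = -2$
$j{\left(2,6 \right)} \left(-8\right) \left(-9\right) = \left(-2\right) \left(-8\right) \left(-9\right) = 16 \left(-9\right) = -144$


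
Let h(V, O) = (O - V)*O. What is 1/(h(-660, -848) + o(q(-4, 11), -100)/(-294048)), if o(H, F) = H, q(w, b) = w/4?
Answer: 294048/46878308353 ≈ 6.2726e-6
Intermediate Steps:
q(w, b) = w/4 (q(w, b) = w*(1/4) = w/4)
h(V, O) = O*(O - V)
1/(h(-660, -848) + o(q(-4, 11), -100)/(-294048)) = 1/(-848*(-848 - 1*(-660)) + ((1/4)*(-4))/(-294048)) = 1/(-848*(-848 + 660) - 1*(-1/294048)) = 1/(-848*(-188) + 1/294048) = 1/(159424 + 1/294048) = 1/(46878308353/294048) = 294048/46878308353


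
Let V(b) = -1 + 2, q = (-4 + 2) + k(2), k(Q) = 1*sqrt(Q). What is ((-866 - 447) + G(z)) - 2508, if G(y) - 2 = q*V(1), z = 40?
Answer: -3821 + sqrt(2) ≈ -3819.6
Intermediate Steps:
k(Q) = sqrt(Q)
q = -2 + sqrt(2) (q = (-4 + 2) + sqrt(2) = -2 + sqrt(2) ≈ -0.58579)
V(b) = 1
G(y) = sqrt(2) (G(y) = 2 + (-2 + sqrt(2))*1 = 2 + (-2 + sqrt(2)) = sqrt(2))
((-866 - 447) + G(z)) - 2508 = ((-866 - 447) + sqrt(2)) - 2508 = (-1313 + sqrt(2)) - 2508 = -3821 + sqrt(2)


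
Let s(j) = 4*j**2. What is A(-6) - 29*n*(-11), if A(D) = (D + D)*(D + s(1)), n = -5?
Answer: -1571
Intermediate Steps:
A(D) = 2*D*(4 + D) (A(D) = (D + D)*(D + 4*1**2) = (2*D)*(D + 4*1) = (2*D)*(D + 4) = (2*D)*(4 + D) = 2*D*(4 + D))
A(-6) - 29*n*(-11) = 2*(-6)*(4 - 6) - (-145)*(-11) = 2*(-6)*(-2) - 29*55 = 24 - 1595 = -1571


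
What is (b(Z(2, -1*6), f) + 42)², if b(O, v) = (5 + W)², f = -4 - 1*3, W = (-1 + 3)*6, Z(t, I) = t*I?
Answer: 109561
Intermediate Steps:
Z(t, I) = I*t
W = 12 (W = 2*6 = 12)
f = -7 (f = -4 - 3 = -7)
b(O, v) = 289 (b(O, v) = (5 + 12)² = 17² = 289)
(b(Z(2, -1*6), f) + 42)² = (289 + 42)² = 331² = 109561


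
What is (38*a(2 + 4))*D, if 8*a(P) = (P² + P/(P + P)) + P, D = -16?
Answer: -3230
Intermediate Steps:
a(P) = 1/16 + P/8 + P²/8 (a(P) = ((P² + P/(P + P)) + P)/8 = ((P² + P/((2*P))) + P)/8 = ((P² + (1/(2*P))*P) + P)/8 = ((P² + ½) + P)/8 = ((½ + P²) + P)/8 = (½ + P + P²)/8 = 1/16 + P/8 + P²/8)
(38*a(2 + 4))*D = (38*(1/16 + (2 + 4)/8 + (2 + 4)²/8))*(-16) = (38*(1/16 + (⅛)*6 + (⅛)*6²))*(-16) = (38*(1/16 + ¾ + (⅛)*36))*(-16) = (38*(1/16 + ¾ + 9/2))*(-16) = (38*(85/16))*(-16) = (1615/8)*(-16) = -3230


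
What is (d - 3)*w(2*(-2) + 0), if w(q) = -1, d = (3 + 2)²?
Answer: -22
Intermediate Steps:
d = 25 (d = 5² = 25)
(d - 3)*w(2*(-2) + 0) = (25 - 3)*(-1) = 22*(-1) = -22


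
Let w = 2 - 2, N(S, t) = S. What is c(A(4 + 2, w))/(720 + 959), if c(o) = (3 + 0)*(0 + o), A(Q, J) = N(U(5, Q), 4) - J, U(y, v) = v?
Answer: 18/1679 ≈ 0.010721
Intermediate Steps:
w = 0
A(Q, J) = Q - J
c(o) = 3*o
c(A(4 + 2, w))/(720 + 959) = (3*((4 + 2) - 1*0))/(720 + 959) = (3*(6 + 0))/1679 = (3*6)*(1/1679) = 18*(1/1679) = 18/1679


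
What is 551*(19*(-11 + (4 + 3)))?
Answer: -41876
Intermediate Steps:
551*(19*(-11 + (4 + 3))) = 551*(19*(-11 + 7)) = 551*(19*(-4)) = 551*(-76) = -41876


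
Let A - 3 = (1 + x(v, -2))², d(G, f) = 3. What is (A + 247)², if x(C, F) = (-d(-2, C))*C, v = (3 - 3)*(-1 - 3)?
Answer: 63001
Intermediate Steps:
v = 0 (v = 0*(-4) = 0)
x(C, F) = -3*C (x(C, F) = (-1*3)*C = -3*C)
A = 4 (A = 3 + (1 - 3*0)² = 3 + (1 + 0)² = 3 + 1² = 3 + 1 = 4)
(A + 247)² = (4 + 247)² = 251² = 63001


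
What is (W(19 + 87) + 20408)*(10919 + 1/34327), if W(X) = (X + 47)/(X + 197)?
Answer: 772593912831126/3467027 ≈ 2.2284e+8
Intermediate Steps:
W(X) = (47 + X)/(197 + X)
(W(19 + 87) + 20408)*(10919 + 1/34327) = ((47 + (19 + 87))/(197 + (19 + 87)) + 20408)*(10919 + 1/34327) = ((47 + 106)/(197 + 106) + 20408)*(10919 + 1/34327) = (153/303 + 20408)*(374816514/34327) = ((1/303)*153 + 20408)*(374816514/34327) = (51/101 + 20408)*(374816514/34327) = (2061259/101)*(374816514/34327) = 772593912831126/3467027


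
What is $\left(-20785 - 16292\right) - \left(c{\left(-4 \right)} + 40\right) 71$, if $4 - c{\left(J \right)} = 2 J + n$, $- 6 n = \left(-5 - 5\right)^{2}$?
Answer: $- \frac{125857}{3} \approx -41952.0$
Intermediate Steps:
$n = - \frac{50}{3}$ ($n = - \frac{\left(-5 - 5\right)^{2}}{6} = - \frac{\left(-10\right)^{2}}{6} = \left(- \frac{1}{6}\right) 100 = - \frac{50}{3} \approx -16.667$)
$c{\left(J \right)} = \frac{62}{3} - 2 J$ ($c{\left(J \right)} = 4 - \left(2 J - \frac{50}{3}\right) = 4 - \left(- \frac{50}{3} + 2 J\right) = \frac{62}{3} - 2 J$)
$\left(-20785 - 16292\right) - \left(c{\left(-4 \right)} + 40\right) 71 = \left(-20785 - 16292\right) - \left(\left(\frac{62}{3} - -8\right) + 40\right) 71 = -37077 - \left(\left(\frac{62}{3} + 8\right) + 40\right) 71 = -37077 - \left(\frac{86}{3} + 40\right) 71 = -37077 - \frac{206}{3} \cdot 71 = -37077 - \frac{14626}{3} = - \frac{125857}{3}$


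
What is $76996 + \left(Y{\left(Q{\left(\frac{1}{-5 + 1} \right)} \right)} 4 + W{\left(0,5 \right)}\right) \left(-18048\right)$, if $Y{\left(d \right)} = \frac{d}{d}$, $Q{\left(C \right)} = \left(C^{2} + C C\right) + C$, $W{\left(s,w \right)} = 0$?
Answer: $4804$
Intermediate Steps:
$Q{\left(C \right)} = C + 2 C^{2}$ ($Q{\left(C \right)} = \left(C^{2} + C^{2}\right) + C = 2 C^{2} + C = C + 2 C^{2}$)
$Y{\left(d \right)} = 1$
$76996 + \left(Y{\left(Q{\left(\frac{1}{-5 + 1} \right)} \right)} 4 + W{\left(0,5 \right)}\right) \left(-18048\right) = 76996 + \left(1 \cdot 4 + 0\right) \left(-18048\right) = 76996 + \left(4 + 0\right) \left(-18048\right) = 76996 + 4 \left(-18048\right) = 76996 - 72192 = 4804$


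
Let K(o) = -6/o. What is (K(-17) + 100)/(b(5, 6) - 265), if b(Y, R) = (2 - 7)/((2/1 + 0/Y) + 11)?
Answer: -11089/29325 ≈ -0.37814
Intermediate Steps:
b(Y, R) = -5/13 (b(Y, R) = -5/((2*1 + 0) + 11) = -5/((2 + 0) + 11) = -5/(2 + 11) = -5/13)
(K(-17) + 100)/(b(5, 6) - 265) = (-6/(-17) + 100)/(-5/13 - 265) = (-6*(-1/17) + 100)/(-3450/13) = (6/17 + 100)*(-13/3450) = (1706/17)*(-13/3450) = -11089/29325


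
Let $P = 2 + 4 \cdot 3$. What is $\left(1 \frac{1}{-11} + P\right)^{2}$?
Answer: $\frac{23409}{121} \approx 193.46$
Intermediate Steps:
$P = 14$ ($P = 2 + 12 = 14$)
$\left(1 \frac{1}{-11} + P\right)^{2} = \left(1 \frac{1}{-11} + 14\right)^{2} = \left(1 \left(- \frac{1}{11}\right) + 14\right)^{2} = \left(- \frac{1}{11} + 14\right)^{2} = \left(\frac{153}{11}\right)^{2} = \frac{23409}{121}$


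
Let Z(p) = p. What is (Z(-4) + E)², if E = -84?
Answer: 7744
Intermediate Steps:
(Z(-4) + E)² = (-4 - 84)² = (-88)² = 7744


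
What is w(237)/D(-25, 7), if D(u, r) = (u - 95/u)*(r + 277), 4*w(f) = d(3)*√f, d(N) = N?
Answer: -15*√237/120416 ≈ -0.0019177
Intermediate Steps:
w(f) = 3*√f/4 (w(f) = (3*√f)/4 = 3*√f/4)
D(u, r) = (277 + r)*(u - 95/u) (D(u, r) = (u - 95/u)*(277 + r) = (277 + r)*(u - 95/u))
w(237)/D(-25, 7) = (3*√237/4)/(((-26315 - 95*7 + (-25)²*(277 + 7))/(-25))) = (3*√237/4)/((-(-26315 - 665 + 625*284)/25)) = (3*√237/4)/((-(-26315 - 665 + 177500)/25)) = (3*√237/4)/((-1/25*150520)) = (3*√237/4)/(-30104/5) = (3*√237/4)*(-5/30104) = -15*√237/120416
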